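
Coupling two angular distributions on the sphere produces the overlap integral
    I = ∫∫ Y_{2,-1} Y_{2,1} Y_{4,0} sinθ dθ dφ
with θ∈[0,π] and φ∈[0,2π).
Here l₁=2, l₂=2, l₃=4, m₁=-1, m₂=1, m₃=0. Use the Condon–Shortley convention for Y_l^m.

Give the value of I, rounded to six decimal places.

Rules hold: Σm=0, L=8 even, 0≤4≤4.
N = 5·5·9 = 225
Δ = 0!·4!·4!/9! = 1/630
Racah Σ t=0..0: t=0:+1/16 = 1/16
⇒ 3j(2 2 4; 0 0 0)² = 2/35, sgn +1
Racah Σ t=0..0: t=0:+1/36 = 1/36
⇒ 3j(2 2 4; -1 1 0)² = 8/315, sgn +1
4πI² = N·(3j₀)²·(3jₘ)² = 16/49
I = +1·√(0.326531/4π) = 0.16119702

0.161197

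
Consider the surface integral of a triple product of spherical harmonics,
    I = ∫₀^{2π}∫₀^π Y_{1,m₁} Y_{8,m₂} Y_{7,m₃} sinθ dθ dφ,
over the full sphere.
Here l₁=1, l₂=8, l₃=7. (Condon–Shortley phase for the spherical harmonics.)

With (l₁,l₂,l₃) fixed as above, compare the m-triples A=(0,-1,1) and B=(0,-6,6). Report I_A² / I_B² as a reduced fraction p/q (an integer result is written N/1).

9/4

Same 1,8,7: normalisation and zero-m 3j drop out of the ratio.
A: Δ: 2! 0! 14! / 17! → 1/2040; sum: t=1:−1/29030400 = -1/29030400; 3j²(1 8 7; 0 -1 1) = Δ·Π!·Σ² = 21/680  (sign -1)
B: Δ: 2! 0! 14! / 17! → 1/2040; sum: t=1:−1/6227020800 = -1/6227020800; 3j²(1 8 7; 0 -6 6) = Δ·Π!·Σ² = 7/510  (sign +1)
I_A²/I_B² = (21/680)/(7/510) = 9/4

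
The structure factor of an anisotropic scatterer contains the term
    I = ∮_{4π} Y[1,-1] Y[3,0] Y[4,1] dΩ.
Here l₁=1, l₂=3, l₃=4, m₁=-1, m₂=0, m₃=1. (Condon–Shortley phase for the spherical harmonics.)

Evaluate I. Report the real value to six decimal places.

m-sum 0 ✓  L=8 even ✓  2≤4≤4 ✓
Π(2lᵢ+1) = 3×7×9 = 189
triangle coeff Δ(1,3,4) = 1/252
Σ_t [0,0]: t=0:+1/36 = 1/36
(3j)²=4/63 [(1 3 4; 0 0 0)], sign=+1
Σ_t [0,0]: t=0:+1/72 = 1/72
(3j)²=5/126 [(1 3 4; -1 0 1)], sign=-1
⇒ 4πI² = 10/21
I = (-1)√(10/21/(4π)) = -0.19466390

-0.194664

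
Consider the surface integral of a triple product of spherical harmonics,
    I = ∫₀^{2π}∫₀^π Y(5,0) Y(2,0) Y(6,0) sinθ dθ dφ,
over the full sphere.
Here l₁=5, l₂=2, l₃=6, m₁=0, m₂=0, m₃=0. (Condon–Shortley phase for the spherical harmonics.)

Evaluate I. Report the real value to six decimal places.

0.000000

Σlᵢ=13 odd — θ-integrand is odd under cosθ→−cosθ; I=0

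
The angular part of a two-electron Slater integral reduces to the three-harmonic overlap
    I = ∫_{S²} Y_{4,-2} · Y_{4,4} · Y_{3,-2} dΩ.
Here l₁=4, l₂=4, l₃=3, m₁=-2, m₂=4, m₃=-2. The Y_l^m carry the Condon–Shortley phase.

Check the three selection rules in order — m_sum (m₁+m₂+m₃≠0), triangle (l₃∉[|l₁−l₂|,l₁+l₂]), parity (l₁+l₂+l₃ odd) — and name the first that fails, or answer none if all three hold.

parity

Σmᵢ = 0  ✓
l₃∈[|l₁−l₂|,l₁+l₂]=[0,8], have l₃=3  ✓
Σlᵢ = 11 ⇒ odd  ✗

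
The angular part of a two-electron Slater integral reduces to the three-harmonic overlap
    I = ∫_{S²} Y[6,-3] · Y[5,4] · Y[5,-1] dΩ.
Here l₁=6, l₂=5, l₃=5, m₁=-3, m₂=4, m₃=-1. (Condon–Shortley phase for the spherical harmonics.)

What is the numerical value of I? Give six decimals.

m-sum 0 ✓  L=16 even ✓  1≤5≤11 ✓
Π(2lᵢ+1) = 13×11×11 = 1573
triangle coeff Δ(6,5,5) = 1/28588560
Σ_t [1,5]: t=1:−1/345600 t=2:+1/13824 t=3:−1/5184 t=4:+1/13824 t=5:−1/345600 = -7/129600
(3j)²=80/7293 [(6 5 5; 0 0 0)], sign=+1
Σ_t [5,6]: t=5:−1/138240 t=6:+1/155520 = -1/1244160
(3j)²=3/9724 [(6 5 5; -3 4 -1)], sign=-1
⇒ 4πI² = 20/3757
I = (-1)√(20/3757/(4π)) = -0.02058209

-0.020582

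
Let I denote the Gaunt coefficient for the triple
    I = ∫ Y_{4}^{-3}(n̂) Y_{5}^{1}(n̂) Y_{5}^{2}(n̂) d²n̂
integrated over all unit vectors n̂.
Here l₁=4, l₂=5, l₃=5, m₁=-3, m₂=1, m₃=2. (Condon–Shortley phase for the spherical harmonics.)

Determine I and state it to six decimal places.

Rules hold: Σm=0, L=14 even, 1≤5≤9.
N = 9·11·11 = 1089
Δ = 4!·4!·6!/15! = 1/3153150
Racah Σ t=0..4: t=0:+1/69120 t=1:−1/1728 t=2:+1/576 t=3:−1/1728 t=4:+1/69120 = 7/11520
⇒ 3j(4 5 5; 0 0 0)² = 2/143, sgn -1
Racah Σ t=3..4: t=3:−1/5184 t=4:+1/6912 = -1/20736
⇒ 3j(4 5 5; -3 1 2)² = 5/2574, sgn +1
4πI² = N·(3j₀)²·(3jₘ)² = 5/169
I = -1·√(0.0295858/4π) = -0.04852178

-0.048522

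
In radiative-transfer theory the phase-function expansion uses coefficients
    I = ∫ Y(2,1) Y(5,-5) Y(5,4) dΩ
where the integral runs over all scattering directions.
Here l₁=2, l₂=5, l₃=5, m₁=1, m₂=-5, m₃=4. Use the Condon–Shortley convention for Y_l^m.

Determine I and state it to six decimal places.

-0.187924

Checks pass: Σm=0; 12 even; l₃=5∈[3,7].
(2·2+1)(2·5+1)(2·5+1) = 605
Δ: 2! 2! 8! / 13! → 1/38610
sum: t=0:+1/2880 t=1:−1/576 t=2:+1/2880 = -1/960
3j²(2 5 5; 0 0 0) = Δ·Π!·Σ² = 10/429  (sign +1)
sum: t=0:+1/80640 = 1/80640
3j²(2 5 5; 1 -5 4) = Δ·Π!·Σ² = 9/286  (sign -1)
combine: 4πI² = 605·10/429·9/286 = 75/169
take √, sign -1: I = -0.18792404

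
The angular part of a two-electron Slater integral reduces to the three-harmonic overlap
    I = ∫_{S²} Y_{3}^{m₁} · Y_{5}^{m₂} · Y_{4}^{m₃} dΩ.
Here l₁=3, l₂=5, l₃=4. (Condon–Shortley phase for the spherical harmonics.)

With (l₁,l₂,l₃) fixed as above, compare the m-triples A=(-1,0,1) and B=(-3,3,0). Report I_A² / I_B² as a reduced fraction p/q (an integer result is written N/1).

l's match ⇒ only the (l;m) 3-j factors differ between A and B.
A: triangle coeff Δ(3,5,4) = 1/180180; Σ_t [2,4]: t=2:+1/288 t=3:−1/288 t=4:+1/5760 = 1/5760; (3j)²=1/12012 [(3 5 4; -1 0 1)], sign=-1
B: triangle coeff Δ(3,5,4) = 1/180180; Σ_t [4,4]: t=4:+1/2304 = 1/2304; (3j)²=5/143 [(3 5 4; -3 3 0)], sign=+1
I_A²/I_B² = (1/12012)/(5/143) = 1/420

1/420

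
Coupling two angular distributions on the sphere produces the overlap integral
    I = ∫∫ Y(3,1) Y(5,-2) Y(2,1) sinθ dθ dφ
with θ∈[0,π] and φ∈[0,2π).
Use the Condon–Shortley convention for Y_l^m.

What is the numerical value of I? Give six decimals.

m-sum 0 ✓  L=10 even ✓  2≤2≤8 ✓
Π(2lᵢ+1) = 7×11×5 = 385
triangle coeff Δ(3,5,2) = 1/2310
Σ_t [3,3]: t=3:−1/144 = -1/144
(3j)²=10/231 [(3 5 2; 0 0 0)], sign=-1
Σ_t [2,2]: t=2:+1/288 = 1/288
(3j)²=1/22 [(3 5 2; 1 -2 1)], sign=-1
⇒ 4πI² = 25/33
I = (+1)√(25/33/(4π)) = 0.24553200

0.245532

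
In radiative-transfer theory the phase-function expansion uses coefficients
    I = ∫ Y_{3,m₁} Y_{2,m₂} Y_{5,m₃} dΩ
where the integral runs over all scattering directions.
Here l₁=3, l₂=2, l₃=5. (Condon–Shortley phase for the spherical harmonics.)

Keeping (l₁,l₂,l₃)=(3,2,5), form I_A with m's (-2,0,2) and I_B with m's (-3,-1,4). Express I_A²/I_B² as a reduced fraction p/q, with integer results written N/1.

l's match ⇒ only the (l;m) 3-j factors differ between A and B.
A: triangle coeff Δ(3,2,5) = 1/2310; Σ_t [0,0]: t=0:+1/480 = 1/480; (3j)²=3/110 [(3 2 5; -2 0 2)], sign=-1
B: triangle coeff Δ(3,2,5) = 1/2310; Σ_t [0,0]: t=0:+1/4320 = 1/4320; (3j)²=2/55 [(3 2 5; -3 -1 4)], sign=-1
I_A²/I_B² = (3/110)/(2/55) = 3/4

3/4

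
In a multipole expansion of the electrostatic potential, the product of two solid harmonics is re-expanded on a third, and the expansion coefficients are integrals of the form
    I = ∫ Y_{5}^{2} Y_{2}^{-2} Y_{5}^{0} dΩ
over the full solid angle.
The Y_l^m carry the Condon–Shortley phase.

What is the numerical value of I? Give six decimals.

-0.191372

m-sum 0 ✓  L=12 even ✓  3≤5≤7 ✓
Π(2lᵢ+1) = 11×5×11 = 605
triangle coeff Δ(5,2,5) = 1/38610
Σ_t [0,2]: t=0:+1/2880 t=1:−1/576 t=2:+1/2880 = -1/960
(3j)²=10/429 [(5 2 5; 0 0 0)], sign=+1
Σ_t [0,0]: t=0:+1/2880 = 1/2880
(3j)²=14/429 [(5 2 5; 2 -2 0)], sign=-1
⇒ 4πI² = 700/1521
I = (-1)√(700/1521/(4π)) = -0.19137248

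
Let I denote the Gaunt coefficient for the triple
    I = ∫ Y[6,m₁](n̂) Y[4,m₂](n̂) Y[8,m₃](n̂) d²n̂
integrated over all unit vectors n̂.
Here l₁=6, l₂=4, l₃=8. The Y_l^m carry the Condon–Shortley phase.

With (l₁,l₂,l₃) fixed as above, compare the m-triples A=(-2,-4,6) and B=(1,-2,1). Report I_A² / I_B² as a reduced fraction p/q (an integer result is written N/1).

Same 6,4,8: normalisation and zero-m 3j drop out of the ratio.
A: Δ: 2! 10! 6! / 19! → 1/23279256; sum: t=0:+1/116121600 = 1/116121600; 3j²(6 4 8; -2 -4 6) = Δ·Π!·Σ² = 7/323  (sign +1)
B: Δ: 2! 10! 6! / 19! → 1/23279256; sum: t=0:+1/1382400 t=1:−1/2073600 t=2:+1/43545600 = 23/87091200; 3j²(6 4 8; 1 -2 1) = Δ·Π!·Σ² = 2645/554268  (sign -1)
I_A²/I_B² = (7/323)/(2645/554268) = 12012/2645

12012/2645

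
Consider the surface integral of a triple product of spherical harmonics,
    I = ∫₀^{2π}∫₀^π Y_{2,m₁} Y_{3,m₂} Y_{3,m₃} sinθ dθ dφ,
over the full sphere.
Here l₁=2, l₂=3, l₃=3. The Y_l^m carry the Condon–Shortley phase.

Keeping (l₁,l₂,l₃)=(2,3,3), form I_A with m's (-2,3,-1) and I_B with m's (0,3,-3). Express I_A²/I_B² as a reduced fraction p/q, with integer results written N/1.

Shared (l₁,l₂,l₃)=(2,3,3): N and (l;000)² cancel in I_A²/I_B².
A: Δ = 2!·2!·4!/9! = 1/3780; Racah Σ t=2..2: t=2:+1/96 = 1/96; ⇒ 3j(2 3 3; -2 3 -1)² = 1/42, sgn +1
B: Δ = 2!·2!·4!/9! = 1/3780; Racah Σ t=2..2: t=2:+1/96 = 1/96; ⇒ 3j(2 3 3; 0 3 -3)² = 5/84, sgn +1
I_A²/I_B² = (1/42)/(5/84) = 2/5

2/5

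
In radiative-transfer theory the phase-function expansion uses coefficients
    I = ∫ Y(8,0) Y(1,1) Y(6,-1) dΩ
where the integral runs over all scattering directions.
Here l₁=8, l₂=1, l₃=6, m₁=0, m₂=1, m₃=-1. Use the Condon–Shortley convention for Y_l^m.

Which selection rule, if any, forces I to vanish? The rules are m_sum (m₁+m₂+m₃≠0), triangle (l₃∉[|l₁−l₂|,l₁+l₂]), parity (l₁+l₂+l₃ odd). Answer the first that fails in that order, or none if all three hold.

Σmᵢ = 0  ✓
l₃∈[|l₁−l₂|,l₁+l₂]=[7,9], have l₃=6  ✗
Σlᵢ = 15 ⇒ odd

triangle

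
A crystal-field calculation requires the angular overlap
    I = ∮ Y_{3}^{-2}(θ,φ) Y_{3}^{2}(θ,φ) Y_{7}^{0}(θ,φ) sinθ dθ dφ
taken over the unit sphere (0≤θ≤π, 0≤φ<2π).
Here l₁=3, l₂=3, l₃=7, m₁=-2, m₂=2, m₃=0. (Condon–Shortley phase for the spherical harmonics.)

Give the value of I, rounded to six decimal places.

|3−3|≤7≤3+3 violated ⇒ I = 0

0.000000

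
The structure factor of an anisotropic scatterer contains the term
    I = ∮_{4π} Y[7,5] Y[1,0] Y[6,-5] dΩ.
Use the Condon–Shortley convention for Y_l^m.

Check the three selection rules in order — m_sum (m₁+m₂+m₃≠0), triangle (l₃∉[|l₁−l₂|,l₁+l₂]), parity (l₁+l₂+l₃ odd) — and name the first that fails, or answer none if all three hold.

Σmᵢ = 0  ✓
l₃∈[|l₁−l₂|,l₁+l₂]=[6,8], have l₃=6  ✓
Σlᵢ = 14 ⇒ even  ✓

none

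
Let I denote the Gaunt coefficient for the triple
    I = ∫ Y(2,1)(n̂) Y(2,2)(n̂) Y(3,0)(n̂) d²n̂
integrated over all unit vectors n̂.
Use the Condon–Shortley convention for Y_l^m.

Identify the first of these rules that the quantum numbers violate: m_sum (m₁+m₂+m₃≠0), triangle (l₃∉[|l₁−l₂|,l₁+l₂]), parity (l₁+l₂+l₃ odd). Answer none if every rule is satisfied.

azimuthal sum: 1 + 2 + 0 = 3  ✗
0 ≤ 3 ≤ 4 (triangle on l)
L = 2 + 2 + 3 = 7 (odd)

m_sum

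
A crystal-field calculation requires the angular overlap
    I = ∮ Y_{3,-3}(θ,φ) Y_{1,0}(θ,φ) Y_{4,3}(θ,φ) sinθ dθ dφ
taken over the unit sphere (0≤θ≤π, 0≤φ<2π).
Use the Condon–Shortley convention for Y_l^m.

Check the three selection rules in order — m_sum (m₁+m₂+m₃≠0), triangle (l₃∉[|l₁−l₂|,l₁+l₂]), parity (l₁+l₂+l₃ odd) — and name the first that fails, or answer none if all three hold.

none

m₁+m₂+m₃ = -3 + 0 + 3 = 0  ✓
triangle: |3−1|=2 ≤ l₃=4 ≤ 3+1=4  ✓
parity: l₁+l₂+l₃ = 8 is even  ✓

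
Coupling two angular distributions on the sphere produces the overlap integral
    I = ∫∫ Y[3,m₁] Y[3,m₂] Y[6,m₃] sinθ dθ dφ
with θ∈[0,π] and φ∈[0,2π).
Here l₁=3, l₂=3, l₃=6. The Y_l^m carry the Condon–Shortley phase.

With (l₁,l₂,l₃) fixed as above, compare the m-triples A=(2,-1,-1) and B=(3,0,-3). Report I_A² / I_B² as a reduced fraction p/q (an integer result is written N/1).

5/4

l's match ⇒ only the (l;m) 3-j factors differ between A and B.
A: triangle coeff Δ(3,3,6) = 1/12012; Σ_t [0,0]: t=0:+1/5760 = 1/5760; (3j)²=5/572 [(3 3 6; 2 -1 -1)], sign=-1
B: triangle coeff Δ(3,3,6) = 1/12012; Σ_t [0,0]: t=0:+1/25920 = 1/25920; (3j)²=1/143 [(3 3 6; 3 0 -3)], sign=-1
I_A²/I_B² = (5/572)/(1/143) = 5/4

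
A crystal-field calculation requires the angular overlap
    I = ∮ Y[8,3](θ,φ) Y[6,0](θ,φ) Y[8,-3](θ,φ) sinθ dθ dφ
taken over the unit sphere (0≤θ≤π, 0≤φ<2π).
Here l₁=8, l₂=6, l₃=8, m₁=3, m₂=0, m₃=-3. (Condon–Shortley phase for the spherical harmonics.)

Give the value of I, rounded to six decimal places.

Rules hold: Σm=0, L=22 even, 2≤8≤14.
N = 17·13·17 = 3757
Δ = 6!·10!·6!/23! = 1/13742520792
Racah Σ t=0..6: t=0:+1/41803776000 t=1:−1/435456000 t=2:+1/39813120 t=3:−1/18662400 t=4:+1/39813120 t=5:−1/435456000 t=6:+1/41803776000 = -11/1393459200
⇒ 3j(8 6 8; 0 0 0)² = 600/96577, sgn -1
Racah Σ t=0..5: t=0:+1/7464960000 t=1:−1/248832000 t=2:+1/69672960 t=3:−1/104509440 t=4:+1/836075520 t=5:−1/52254720000 = 31/14929920000
⇒ 3j(8 6 8; 3 0 -3)² = 2883/772616, sgn -1
4πI² = N·(3j₀)²·(3jₘ)² = 216225/2482597
I = +1·√(0.0870963/4π) = 0.08325204

0.083252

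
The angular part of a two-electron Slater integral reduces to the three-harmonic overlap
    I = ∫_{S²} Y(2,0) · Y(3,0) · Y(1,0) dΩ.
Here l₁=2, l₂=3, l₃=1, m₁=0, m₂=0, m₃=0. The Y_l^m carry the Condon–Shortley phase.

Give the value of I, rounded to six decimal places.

0.247767

m-sum 0 ✓  L=6 even ✓  1≤1≤5 ✓
Π(2lᵢ+1) = 5×7×3 = 105
triangle coeff Δ(2,3,1) = 1/105
Σ_t [2,2]: t=2:+1/4 = 1/4
(3j)²=3/35 [(2 3 1; 0 0 0)], sign=-1
(m-triple is (0,0,0) — same symbol as above.)
⇒ 4πI² = 27/35
I = (+1)√(27/35/(4π)) = 0.24776670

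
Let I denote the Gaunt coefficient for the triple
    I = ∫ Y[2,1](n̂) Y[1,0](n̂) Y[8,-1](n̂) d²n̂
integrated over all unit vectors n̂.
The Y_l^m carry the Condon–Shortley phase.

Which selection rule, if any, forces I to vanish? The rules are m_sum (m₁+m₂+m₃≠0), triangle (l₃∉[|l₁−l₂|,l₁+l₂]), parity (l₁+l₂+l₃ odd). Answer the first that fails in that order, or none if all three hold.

triangle

Σmᵢ = 0  ✓
l₃∈[|l₁−l₂|,l₁+l₂]=[1,3], have l₃=8  ✗
Σlᵢ = 11 ⇒ odd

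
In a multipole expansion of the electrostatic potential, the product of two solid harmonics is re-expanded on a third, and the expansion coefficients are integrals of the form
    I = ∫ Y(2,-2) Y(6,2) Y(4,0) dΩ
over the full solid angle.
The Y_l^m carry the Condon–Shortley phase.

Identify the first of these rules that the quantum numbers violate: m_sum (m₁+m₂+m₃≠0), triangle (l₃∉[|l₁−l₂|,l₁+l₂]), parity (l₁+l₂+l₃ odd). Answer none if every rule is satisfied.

none

m₁+m₂+m₃ = -2 + 2 + 0 = 0  ✓
triangle: |2−6|=4 ≤ l₃=4 ≤ 2+6=8  ✓
parity: l₁+l₂+l₃ = 12 is even  ✓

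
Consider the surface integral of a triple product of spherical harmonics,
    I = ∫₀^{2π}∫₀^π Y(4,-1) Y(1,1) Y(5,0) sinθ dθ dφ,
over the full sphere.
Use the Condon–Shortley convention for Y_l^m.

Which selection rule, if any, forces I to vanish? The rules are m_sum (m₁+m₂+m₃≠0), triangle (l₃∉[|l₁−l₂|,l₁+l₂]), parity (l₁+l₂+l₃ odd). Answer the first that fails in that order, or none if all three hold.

none

Σmᵢ = 0  ✓
l₃∈[|l₁−l₂|,l₁+l₂]=[3,5], have l₃=5  ✓
Σlᵢ = 10 ⇒ even  ✓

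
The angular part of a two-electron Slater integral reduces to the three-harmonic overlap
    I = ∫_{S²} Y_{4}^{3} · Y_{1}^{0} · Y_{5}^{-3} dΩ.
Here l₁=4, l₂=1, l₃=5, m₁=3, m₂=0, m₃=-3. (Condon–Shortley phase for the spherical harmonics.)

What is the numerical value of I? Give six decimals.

m-sum 0 ✓  L=10 even ✓  3≤5≤5 ✓
Π(2lᵢ+1) = 9×3×11 = 297
triangle coeff Δ(4,1,5) = 1/495
Σ_t [0,0]: t=0:+1/576 = 1/576
(3j)²=5/99 [(4 1 5; 0 0 0)], sign=-1
Σ_t [0,0]: t=0:+1/5040 = 1/5040
(3j)²=16/495 [(4 1 5; 3 0 -3)], sign=+1
⇒ 4πI² = 16/33
I = (-1)√(16/33/(4π)) = -0.19642560

-0.196426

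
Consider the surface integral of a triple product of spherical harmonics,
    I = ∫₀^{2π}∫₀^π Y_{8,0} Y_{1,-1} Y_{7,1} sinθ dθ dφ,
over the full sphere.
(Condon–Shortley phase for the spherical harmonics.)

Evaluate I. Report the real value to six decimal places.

0.161907

m-sum 0 ✓  L=16 even ✓  7≤7≤9 ✓
Π(2lᵢ+1) = 17×3×15 = 765
triangle coeff Δ(8,1,7) = 1/2040
Σ_t [1,1]: t=1:−1/25401600 = -1/25401600
(3j)²=8/255 [(8 1 7; 0 0 0)], sign=+1
Σ_t [0,0]: t=0:+1/58060800 = 1/58060800
(3j)²=7/510 [(8 1 7; 0 -1 1)], sign=+1
⇒ 4πI² = 28/85
I = (+1)√(28/85/(4π)) = 0.16190663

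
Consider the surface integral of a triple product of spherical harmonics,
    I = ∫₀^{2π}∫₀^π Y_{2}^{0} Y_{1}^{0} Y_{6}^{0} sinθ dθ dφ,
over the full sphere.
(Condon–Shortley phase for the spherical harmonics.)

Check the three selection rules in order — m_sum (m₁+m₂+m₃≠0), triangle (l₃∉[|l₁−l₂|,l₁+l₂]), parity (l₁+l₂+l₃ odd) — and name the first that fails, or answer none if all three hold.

azimuthal sum: 0 + 0 + 0 = 0  ✓
1 ≤ 6 ≤ 3 (triangle on l)  ✗
L = 2 + 1 + 6 = 9 (odd)

triangle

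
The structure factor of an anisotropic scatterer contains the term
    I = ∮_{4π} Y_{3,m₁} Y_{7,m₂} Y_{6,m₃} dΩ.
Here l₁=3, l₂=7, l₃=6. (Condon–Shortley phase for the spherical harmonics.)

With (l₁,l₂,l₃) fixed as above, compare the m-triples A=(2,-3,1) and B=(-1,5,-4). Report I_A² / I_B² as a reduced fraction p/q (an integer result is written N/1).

750/9251

Same 3,7,6: normalisation and zero-m 3j drop out of the ratio.
A: Δ: 4! 2! 10! / 17! → 1/2042040; sum: t=0:+1/414720 t=1:−1/362880 = -1/2903040; 3j²(3 7 6; 2 -3 1) = Δ·Π!·Σ² = 25/68068  (sign +1)
B: Δ: 4! 2! 10! / 17! → 1/2042040; sum: t=2:+1/29030400 t=3:−1/2177280 t=4:+1/3870720 = -29/174182400; 3j²(3 7 6; -1 5 -4) = Δ·Π!·Σ² = 841/185640  (sign -1)
I_A²/I_B² = (25/68068)/(841/185640) = 750/9251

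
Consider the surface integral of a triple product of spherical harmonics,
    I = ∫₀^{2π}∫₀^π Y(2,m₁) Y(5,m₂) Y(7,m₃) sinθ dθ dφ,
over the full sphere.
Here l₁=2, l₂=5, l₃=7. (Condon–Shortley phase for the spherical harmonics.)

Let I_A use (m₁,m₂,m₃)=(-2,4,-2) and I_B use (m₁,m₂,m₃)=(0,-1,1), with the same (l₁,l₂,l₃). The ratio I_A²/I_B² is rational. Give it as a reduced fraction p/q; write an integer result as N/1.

Same 2,5,7: normalisation and zero-m 3j drop out of the ratio.
A: Δ: 0! 4! 10! / 15! → 1/15015; sum: t=0:+1/8709120 = 1/8709120; 3j²(2 5 7; -2 4 -2) = Δ·Π!·Σ² = 1/3003  (sign -1)
B: Δ: 0! 4! 10! / 15! → 1/15015; sum: t=0:+1/69120 = 1/69120; 3j²(2 5 7; 0 -1 1) = Δ·Π!·Σ² = 4/143  (sign +1)
I_A²/I_B² = (1/3003)/(4/143) = 1/84

1/84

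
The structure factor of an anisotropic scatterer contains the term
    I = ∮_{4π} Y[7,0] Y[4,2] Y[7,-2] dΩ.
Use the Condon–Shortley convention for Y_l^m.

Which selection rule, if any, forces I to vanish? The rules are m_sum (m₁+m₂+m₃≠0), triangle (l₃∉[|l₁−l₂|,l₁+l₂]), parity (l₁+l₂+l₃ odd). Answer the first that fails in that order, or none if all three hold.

none

Σmᵢ = 0  ✓
l₃∈[|l₁−l₂|,l₁+l₂]=[3,11], have l₃=7  ✓
Σlᵢ = 18 ⇒ even  ✓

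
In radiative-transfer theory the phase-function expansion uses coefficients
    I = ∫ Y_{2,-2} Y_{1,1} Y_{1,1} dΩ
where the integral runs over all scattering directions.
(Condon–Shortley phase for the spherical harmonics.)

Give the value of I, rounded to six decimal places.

0.309019

m-sum 0 ✓  L=4 even ✓  1≤1≤3 ✓
Π(2lᵢ+1) = 5×3×3 = 45
triangle coeff Δ(2,1,1) = 1/30
Σ_t [1,1]: t=1:−1/1 = -1/1
(3j)²=2/15 [(2 1 1; 0 0 0)], sign=+1
Σ_t [2,2]: t=2:+1/4 = 1/4
(3j)²=1/5 [(2 1 1; -2 1 1)], sign=+1
⇒ 4πI² = 6/5
I = (+1)√(6/5/(4π)) = 0.30901936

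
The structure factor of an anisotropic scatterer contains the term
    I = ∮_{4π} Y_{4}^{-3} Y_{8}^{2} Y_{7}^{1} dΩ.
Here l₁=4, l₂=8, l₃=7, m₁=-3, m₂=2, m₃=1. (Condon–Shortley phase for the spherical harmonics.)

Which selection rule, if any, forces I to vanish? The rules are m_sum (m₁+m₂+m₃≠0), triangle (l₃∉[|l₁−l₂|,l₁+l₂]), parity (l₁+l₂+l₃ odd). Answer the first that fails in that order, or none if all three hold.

parity

Σmᵢ = 0  ✓
l₃∈[|l₁−l₂|,l₁+l₂]=[4,12], have l₃=7  ✓
Σlᵢ = 19 ⇒ odd  ✗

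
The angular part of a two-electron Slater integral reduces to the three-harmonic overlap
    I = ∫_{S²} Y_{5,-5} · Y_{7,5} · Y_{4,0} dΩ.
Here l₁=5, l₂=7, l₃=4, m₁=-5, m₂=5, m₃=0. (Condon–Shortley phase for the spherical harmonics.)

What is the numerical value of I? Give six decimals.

0.181642

Checks pass: Σm=0; 16 even; l₃=4∈[2,12].
(2·5+1)(2·7+1)(2·4+1) = 1485
Δ: 8! 2! 6! / 17! → 1/6126120
sum: t=3:−1/69120 t=4:+1/20736 t=5:−1/69120 = 1/51840
3j²(5 7 4; 0 0 0) = Δ·Π!·Σ² = 280/21879  (sign +1)
sum: t=8:+1/3870720 = 1/3870720
3j²(5 7 4; -5 5 0) = Δ·Π!·Σ² = 135/6188  (sign +1)
combine: 4πI² = 1485·280/21879·135/6188 = 20250/48841
take √, sign +1: I = 0.18164160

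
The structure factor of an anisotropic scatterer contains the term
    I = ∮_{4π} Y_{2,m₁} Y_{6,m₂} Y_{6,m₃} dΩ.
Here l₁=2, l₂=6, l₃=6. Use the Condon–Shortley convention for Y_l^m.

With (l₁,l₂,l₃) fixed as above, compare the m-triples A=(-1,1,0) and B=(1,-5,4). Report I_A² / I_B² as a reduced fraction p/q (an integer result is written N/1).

Shared (l₁,l₂,l₃)=(2,6,6): N and (l;000)² cancel in I_A²/I_B².
A: Δ = 2!·2!·10!/15! = 1/90090; Racah Σ t=1..2: t=1:−1/34560 t=2:+1/28800 = 1/172800; ⇒ 3j(2 6 6; -1 1 0)² = 1/1430, sgn +1
B: Δ = 2!·2!·10!/15! = 1/90090; Racah Σ t=0..1: t=0:+1/725760 t=1:−1/7257600 = 1/806400; ⇒ 3j(2 6 6; 1 -5 4)² = 27/910, sgn +1
I_A²/I_B² = (1/1430)/(27/910) = 7/297

7/297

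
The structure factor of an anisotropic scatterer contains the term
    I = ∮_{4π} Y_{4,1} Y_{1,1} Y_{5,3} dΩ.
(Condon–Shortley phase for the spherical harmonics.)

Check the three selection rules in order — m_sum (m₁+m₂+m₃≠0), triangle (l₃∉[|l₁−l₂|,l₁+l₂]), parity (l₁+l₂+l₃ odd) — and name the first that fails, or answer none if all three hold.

azimuthal sum: 1 + 1 + 3 = 5  ✗
3 ≤ 5 ≤ 5 (triangle on l)
L = 4 + 1 + 5 = 10 (even)

m_sum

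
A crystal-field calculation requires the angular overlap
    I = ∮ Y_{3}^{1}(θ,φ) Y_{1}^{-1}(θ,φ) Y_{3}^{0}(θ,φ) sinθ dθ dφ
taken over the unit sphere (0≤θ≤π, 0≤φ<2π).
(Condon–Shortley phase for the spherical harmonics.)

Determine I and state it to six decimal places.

Σlᵢ=7 odd — θ-integrand is odd under cosθ→−cosθ; I=0

0.000000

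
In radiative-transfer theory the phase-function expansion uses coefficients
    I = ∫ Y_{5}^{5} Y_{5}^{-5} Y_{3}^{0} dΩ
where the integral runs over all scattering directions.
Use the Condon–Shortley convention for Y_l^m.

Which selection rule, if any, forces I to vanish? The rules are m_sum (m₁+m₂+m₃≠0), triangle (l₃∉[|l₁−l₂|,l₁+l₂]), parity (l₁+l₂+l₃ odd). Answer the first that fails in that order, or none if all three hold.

parity

m₁+m₂+m₃ = 5 − 5 + 0 = 0  ✓
triangle: |5−5|=0 ≤ l₃=3 ≤ 5+5=10  ✓
parity: l₁+l₂+l₃ = 13 is odd  ✗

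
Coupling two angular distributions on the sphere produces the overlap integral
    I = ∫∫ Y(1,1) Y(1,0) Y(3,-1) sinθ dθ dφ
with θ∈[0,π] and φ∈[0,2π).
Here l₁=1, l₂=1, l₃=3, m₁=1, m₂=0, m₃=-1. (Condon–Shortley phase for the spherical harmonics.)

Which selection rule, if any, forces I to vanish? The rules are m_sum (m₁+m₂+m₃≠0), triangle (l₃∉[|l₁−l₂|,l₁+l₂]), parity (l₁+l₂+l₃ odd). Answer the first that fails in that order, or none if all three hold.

m₁+m₂+m₃ = 1 + 0 − 1 = 0  ✓
triangle: |1−1|=0 ≤ l₃=3 ≤ 1+1=2  ✗
parity: l₁+l₂+l₃ = 5 is odd

triangle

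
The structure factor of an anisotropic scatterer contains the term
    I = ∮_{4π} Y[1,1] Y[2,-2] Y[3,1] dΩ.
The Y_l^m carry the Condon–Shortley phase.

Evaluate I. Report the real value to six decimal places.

Rules hold: Σm=0, L=6 even, 1≤3≤3.
N = 3·5·7 = 105
Δ = 0!·2!·4!/7! = 1/105
Racah Σ t=0..0: t=0:+1/4 = 1/4
⇒ 3j(1 2 3; 0 0 0)² = 3/35, sgn -1
Racah Σ t=0..0: t=0:+1/48 = 1/48
⇒ 3j(1 2 3; 1 -2 1)² = 1/105, sgn +1
4πI² = N·(3j₀)²·(3jₘ)² = 3/35
I = -1·√(0.0857143/4π) = -0.08258890

-0.082589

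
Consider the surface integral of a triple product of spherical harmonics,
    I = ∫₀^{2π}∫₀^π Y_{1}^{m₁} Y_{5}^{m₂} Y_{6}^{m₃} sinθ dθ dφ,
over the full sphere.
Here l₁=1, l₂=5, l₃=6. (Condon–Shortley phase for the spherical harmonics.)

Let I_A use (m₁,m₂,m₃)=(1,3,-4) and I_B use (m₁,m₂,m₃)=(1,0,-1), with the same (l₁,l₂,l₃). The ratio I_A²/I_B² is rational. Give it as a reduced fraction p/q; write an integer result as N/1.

Shared (l₁,l₂,l₃)=(1,5,6): N and (l;000)² cancel in I_A²/I_B².
A: Δ = 0!·2!·10!/13! = 1/858; Racah Σ t=0..0: t=0:+1/161280 = 1/161280; ⇒ 3j(1 5 6; 1 3 -4)² = 15/286, sgn +1
B: Δ = 0!·2!·10!/13! = 1/858; Racah Σ t=0..0: t=0:+1/28800 = 1/28800; ⇒ 3j(1 5 6; 1 0 -1)² = 7/286, sgn -1
I_A²/I_B² = (15/286)/(7/286) = 15/7

15/7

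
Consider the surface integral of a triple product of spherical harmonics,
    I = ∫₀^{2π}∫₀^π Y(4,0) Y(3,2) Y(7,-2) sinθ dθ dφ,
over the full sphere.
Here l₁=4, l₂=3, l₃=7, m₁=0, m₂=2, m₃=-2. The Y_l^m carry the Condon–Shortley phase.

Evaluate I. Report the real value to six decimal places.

0.169123

m-sum 0 ✓  L=14 even ✓  1≤7≤7 ✓
Π(2lᵢ+1) = 9×7×15 = 945
triangle coeff Δ(4,3,7) = 1/45045
Σ_t [0,0]: t=0:+1/20736 = 1/20736
(3j)²=35/1287 [(4 3 7; 0 0 0)], sign=-1
Σ_t [0,0]: t=0:+1/69120 = 1/69120
(3j)²=2/143 [(4 3 7; 0 2 -2)], sign=-1
⇒ 4πI² = 7350/20449
I = (+1)√(7350/20449/(4π)) = 0.16912301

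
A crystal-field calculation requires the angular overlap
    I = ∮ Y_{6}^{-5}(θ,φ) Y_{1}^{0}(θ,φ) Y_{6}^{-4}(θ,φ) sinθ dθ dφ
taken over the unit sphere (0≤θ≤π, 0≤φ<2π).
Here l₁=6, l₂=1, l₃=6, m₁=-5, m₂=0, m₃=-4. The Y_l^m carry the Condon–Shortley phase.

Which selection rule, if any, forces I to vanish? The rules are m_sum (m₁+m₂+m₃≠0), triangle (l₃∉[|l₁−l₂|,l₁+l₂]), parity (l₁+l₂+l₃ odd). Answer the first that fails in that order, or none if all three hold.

m_sum

Σmᵢ = -9  ✗
l₃∈[|l₁−l₂|,l₁+l₂]=[5,7], have l₃=6
Σlᵢ = 13 ⇒ odd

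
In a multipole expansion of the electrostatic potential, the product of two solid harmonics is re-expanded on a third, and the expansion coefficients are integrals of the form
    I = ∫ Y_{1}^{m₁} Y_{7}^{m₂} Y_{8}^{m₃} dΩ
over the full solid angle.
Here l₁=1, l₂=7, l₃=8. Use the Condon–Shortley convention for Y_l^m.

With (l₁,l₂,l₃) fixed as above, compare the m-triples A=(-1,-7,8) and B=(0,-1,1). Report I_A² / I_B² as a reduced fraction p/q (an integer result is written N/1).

l's match ⇒ only the (l;m) 3-j factors differ between A and B.
A: triangle coeff Δ(1,7,8) = 1/2040; Σ_t [0,0]: t=0:+1/174356582400 = 1/174356582400; (3j)²=1/17 [(1 7 8; -1 -7 8)], sign=+1
B: triangle coeff Δ(1,7,8) = 1/2040; Σ_t [0,0]: t=0:+1/29030400 = 1/29030400; (3j)²=21/680 [(1 7 8; 0 -1 1)], sign=-1
I_A²/I_B² = (1/17)/(21/680) = 40/21

40/21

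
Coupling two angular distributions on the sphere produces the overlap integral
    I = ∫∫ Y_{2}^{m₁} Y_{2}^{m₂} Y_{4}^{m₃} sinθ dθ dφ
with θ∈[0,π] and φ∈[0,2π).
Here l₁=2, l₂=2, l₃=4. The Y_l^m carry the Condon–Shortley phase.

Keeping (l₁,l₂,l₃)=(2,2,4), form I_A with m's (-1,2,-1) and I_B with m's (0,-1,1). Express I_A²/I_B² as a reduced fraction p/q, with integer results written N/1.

Same 2,2,4: normalisation and zero-m 3j drop out of the ratio.
A: Δ: 0! 4! 4! / 9! → 1/630; sum: t=0:+1/144 = 1/144; 3j²(2 2 4; -1 2 -1) = Δ·Π!·Σ² = 1/126  (sign -1)
B: Δ: 0! 4! 4! / 9! → 1/630; sum: t=0:+1/24 = 1/24; 3j²(2 2 4; 0 -1 1) = Δ·Π!·Σ² = 1/21  (sign -1)
I_A²/I_B² = (1/126)/(1/21) = 1/6

1/6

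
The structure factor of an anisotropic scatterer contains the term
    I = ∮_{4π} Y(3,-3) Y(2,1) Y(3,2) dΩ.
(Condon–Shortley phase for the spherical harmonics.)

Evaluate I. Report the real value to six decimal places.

-0.210261

Checks pass: Σm=0; 8 even; l₃=3∈[1,5].
(2·3+1)(2·2+1)(2·3+1) = 245
Δ: 2! 4! 2! / 9! → 1/3780
sum: t=0:+1/24 t=1:−1/4 t=2:+1/24 = -1/6
3j²(3 2 3; 0 0 0) = Δ·Π!·Σ² = 4/105  (sign +1)
sum: t=2:+1/48 = 1/48
3j²(3 2 3; -3 1 2) = Δ·Π!·Σ² = 5/84  (sign -1)
combine: 4πI² = 245·4/105·5/84 = 5/9
take √, sign -1: I = -0.21026104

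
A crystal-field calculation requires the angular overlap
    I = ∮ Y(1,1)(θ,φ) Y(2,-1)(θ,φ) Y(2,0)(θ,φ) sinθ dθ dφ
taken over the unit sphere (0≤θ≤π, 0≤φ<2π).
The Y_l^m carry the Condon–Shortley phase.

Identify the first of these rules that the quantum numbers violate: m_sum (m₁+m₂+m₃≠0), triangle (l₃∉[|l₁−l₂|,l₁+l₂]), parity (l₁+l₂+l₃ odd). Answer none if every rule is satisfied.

parity

Σmᵢ = 0  ✓
l₃∈[|l₁−l₂|,l₁+l₂]=[1,3], have l₃=2  ✓
Σlᵢ = 5 ⇒ odd  ✗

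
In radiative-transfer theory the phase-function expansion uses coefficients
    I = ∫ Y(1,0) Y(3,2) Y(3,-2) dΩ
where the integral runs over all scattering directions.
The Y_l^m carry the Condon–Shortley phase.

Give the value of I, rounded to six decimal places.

Σlᵢ=7 odd — θ-integrand is odd under cosθ→−cosθ; I=0

0.000000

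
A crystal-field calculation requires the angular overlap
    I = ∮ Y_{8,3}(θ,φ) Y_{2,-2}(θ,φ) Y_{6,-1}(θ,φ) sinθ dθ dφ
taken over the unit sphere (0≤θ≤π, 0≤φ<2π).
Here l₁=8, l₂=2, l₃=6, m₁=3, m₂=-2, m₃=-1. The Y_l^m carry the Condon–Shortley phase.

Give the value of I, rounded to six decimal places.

-0.154160

Rules hold: Σm=0, L=16 even, 6≤6≤10.
N = 17·5·13 = 1105
Δ = 4!·12!·0!/17! = 1/30940
Racah Σ t=2..2: t=2:+1/2073600 = 1/2073600
⇒ 3j(8 2 6; 0 0 0)² = 28/1105, sgn +1
Racah Σ t=0..0: t=0:+1/14515200 = 1/14515200
⇒ 3j(8 2 6; 3 -2 -1)² = 33/3094, sgn -1
4πI² = N·(3j₀)²·(3jₘ)² = 66/221
I = -1·√(0.298643/4π) = -0.15415972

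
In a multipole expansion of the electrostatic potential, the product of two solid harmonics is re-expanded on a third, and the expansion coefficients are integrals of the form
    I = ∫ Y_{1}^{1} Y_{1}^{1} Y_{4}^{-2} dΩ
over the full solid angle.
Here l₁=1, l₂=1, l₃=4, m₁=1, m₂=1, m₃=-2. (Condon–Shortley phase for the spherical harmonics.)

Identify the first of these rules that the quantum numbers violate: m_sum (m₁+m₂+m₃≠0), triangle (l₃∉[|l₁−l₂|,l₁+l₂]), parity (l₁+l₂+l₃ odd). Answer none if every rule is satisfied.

Σmᵢ = 0  ✓
l₃∈[|l₁−l₂|,l₁+l₂]=[0,2], have l₃=4  ✗
Σlᵢ = 6 ⇒ even

triangle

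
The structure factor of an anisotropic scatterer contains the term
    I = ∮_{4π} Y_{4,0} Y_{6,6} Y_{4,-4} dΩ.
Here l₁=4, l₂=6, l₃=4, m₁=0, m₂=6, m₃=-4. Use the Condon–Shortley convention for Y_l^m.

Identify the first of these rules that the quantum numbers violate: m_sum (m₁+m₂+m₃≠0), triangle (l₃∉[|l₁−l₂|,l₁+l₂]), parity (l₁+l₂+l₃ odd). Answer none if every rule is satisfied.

m_sum

azimuthal sum: 0 + 6 − 4 = 2  ✗
2 ≤ 4 ≤ 10 (triangle on l)
L = 4 + 6 + 4 = 14 (even)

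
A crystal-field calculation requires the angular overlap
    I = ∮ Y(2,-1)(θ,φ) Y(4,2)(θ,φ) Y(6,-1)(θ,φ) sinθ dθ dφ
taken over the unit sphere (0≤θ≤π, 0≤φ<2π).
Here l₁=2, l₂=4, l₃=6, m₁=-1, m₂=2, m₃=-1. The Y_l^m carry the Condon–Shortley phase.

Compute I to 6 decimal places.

Checks pass: Σm=0; 12 even; l₃=6∈[2,6].
(2·2+1)(2·4+1)(2·6+1) = 585
Δ: 0! 4! 8! / 13! → 1/6435
sum: t=0:+1/2304 = 1/2304
3j²(2 4 6; 0 0 0) = Δ·Π!·Σ² = 5/143  (sign +1)
sum: t=0:+1/8640 = 1/8640
3j²(2 4 6; -1 2 -1) = Δ·Π!·Σ² = 14/1287  (sign -1)
combine: 4πI² = 585·5/143·14/1287 = 350/1573
take √, sign -1: I = -0.13306527

-0.133065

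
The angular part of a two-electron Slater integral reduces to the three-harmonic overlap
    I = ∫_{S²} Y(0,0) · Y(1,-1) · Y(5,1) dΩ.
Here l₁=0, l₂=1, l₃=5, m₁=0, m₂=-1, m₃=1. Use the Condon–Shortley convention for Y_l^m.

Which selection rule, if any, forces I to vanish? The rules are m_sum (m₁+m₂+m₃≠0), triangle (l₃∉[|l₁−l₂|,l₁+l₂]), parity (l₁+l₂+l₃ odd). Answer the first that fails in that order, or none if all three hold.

triangle

azimuthal sum: 0 − 1 + 1 = 0  ✓
1 ≤ 5 ≤ 1 (triangle on l)  ✗
L = 0 + 1 + 5 = 6 (even)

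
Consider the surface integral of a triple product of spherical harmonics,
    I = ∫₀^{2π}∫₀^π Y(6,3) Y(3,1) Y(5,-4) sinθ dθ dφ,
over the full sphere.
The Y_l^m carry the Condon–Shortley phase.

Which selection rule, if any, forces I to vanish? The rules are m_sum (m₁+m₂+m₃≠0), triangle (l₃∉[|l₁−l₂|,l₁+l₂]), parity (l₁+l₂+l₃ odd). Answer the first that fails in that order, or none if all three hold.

Σmᵢ = 0  ✓
l₃∈[|l₁−l₂|,l₁+l₂]=[3,9], have l₃=5  ✓
Σlᵢ = 14 ⇒ even  ✓

none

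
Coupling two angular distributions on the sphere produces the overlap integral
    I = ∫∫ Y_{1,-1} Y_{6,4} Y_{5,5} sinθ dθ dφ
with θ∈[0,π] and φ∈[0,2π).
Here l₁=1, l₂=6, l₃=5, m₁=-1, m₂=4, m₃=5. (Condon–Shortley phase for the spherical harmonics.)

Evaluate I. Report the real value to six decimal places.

0.000000

m-sum = -1 + 4 + 5 = 8 ≠ 0 ⇒ I = 0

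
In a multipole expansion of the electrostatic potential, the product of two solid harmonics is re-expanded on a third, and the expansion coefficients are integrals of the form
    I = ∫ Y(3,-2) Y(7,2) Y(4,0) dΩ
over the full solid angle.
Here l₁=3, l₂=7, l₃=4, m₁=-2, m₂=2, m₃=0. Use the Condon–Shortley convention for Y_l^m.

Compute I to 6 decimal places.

Rules hold: Σm=0, L=14 even, 4≤4≤10.
N = 7·15·9 = 945
Δ = 6!·0!·8!/15! = 1/45045
Racah Σ t=3..3: t=3:−1/20736 = -1/20736
⇒ 3j(3 7 4; 0 0 0)² = 35/1287, sgn -1
Racah Σ t=5..5: t=5:−1/69120 = -1/69120
⇒ 3j(3 7 4; -2 2 0)² = 2/143, sgn -1
4πI² = N·(3j₀)²·(3jₘ)² = 7350/20449
I = +1·√(0.359431/4π) = 0.16912301

0.169123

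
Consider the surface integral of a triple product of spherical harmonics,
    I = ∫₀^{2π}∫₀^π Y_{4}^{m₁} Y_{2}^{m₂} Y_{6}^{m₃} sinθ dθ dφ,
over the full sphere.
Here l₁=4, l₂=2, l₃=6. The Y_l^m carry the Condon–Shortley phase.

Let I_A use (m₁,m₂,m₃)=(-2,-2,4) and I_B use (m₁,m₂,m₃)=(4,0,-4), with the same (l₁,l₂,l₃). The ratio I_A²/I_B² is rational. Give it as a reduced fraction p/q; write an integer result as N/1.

14/3

Same 4,2,6: normalisation and zero-m 3j drop out of the ratio.
A: Δ: 0! 8! 4! / 13! → 1/6435; sum: t=0:+1/34560 = 1/34560; 3j²(4 2 6; -2 -2 4) = Δ·Π!·Σ² = 14/429  (sign +1)
B: Δ: 0! 8! 4! / 13! → 1/6435; sum: t=0:+1/161280 = 1/161280; 3j²(4 2 6; 4 0 -4) = Δ·Π!·Σ² = 1/143  (sign +1)
I_A²/I_B² = (14/429)/(1/143) = 14/3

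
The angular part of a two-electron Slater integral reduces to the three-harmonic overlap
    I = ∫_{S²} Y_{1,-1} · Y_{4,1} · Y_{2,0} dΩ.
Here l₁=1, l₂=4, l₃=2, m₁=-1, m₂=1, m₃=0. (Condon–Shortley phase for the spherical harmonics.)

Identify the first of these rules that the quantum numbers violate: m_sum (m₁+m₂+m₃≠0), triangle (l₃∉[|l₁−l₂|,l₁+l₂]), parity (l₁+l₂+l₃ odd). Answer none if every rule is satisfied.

triangle

m₁+m₂+m₃ = -1 + 1 + 0 = 0  ✓
triangle: |1−4|=3 ≤ l₃=2 ≤ 1+4=5  ✗
parity: l₁+l₂+l₃ = 7 is odd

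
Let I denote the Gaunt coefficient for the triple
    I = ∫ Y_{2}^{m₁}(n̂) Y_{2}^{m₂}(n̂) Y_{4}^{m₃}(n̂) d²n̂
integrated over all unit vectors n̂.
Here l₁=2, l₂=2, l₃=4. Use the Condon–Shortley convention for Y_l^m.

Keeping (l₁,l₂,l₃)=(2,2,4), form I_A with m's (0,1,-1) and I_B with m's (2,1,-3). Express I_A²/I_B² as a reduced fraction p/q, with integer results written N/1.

6/7

Same 2,2,4: normalisation and zero-m 3j drop out of the ratio.
A: Δ: 0! 4! 4! / 9! → 1/630; sum: t=0:+1/24 = 1/24; 3j²(2 2 4; 0 1 -1) = Δ·Π!·Σ² = 1/21  (sign -1)
B: Δ: 0! 4! 4! / 9! → 1/630; sum: t=0:+1/144 = 1/144; 3j²(2 2 4; 2 1 -3) = Δ·Π!·Σ² = 1/18  (sign -1)
I_A²/I_B² = (1/21)/(1/18) = 6/7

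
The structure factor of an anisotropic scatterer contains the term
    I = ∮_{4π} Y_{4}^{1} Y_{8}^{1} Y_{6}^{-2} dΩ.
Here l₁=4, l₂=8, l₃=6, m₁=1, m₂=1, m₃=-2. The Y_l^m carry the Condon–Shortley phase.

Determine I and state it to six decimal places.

Checks pass: Σm=0; 18 even; l₃=6∈[4,12].
(2·4+1)(2·8+1)(2·6+1) = 1989
Δ: 6! 2! 10! / 19! → 1/23279256
sum: t=2:+1/1658880 t=3:−1/518400 t=4:+1/1658880 = -1/1382400
3j²(4 8 6; 0 0 0) = Δ·Π!·Σ² = 504/46189  (sign -1)
sum: t=1:−1/19353600 t=2:+1/1451520 t=3:−1/1244160 = -29/174182400
3j²(4 8 6; 1 1 -2) = Δ·Π!·Σ² = 841/554268  (sign -1)
combine: 4πI² = 1989·504/46189·841/554268 = 317898/9653501
take √, sign +1: I = 0.05119135

0.051191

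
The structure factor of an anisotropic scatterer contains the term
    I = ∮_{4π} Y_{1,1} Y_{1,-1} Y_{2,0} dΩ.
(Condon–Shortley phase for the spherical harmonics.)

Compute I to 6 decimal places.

m-sum 0 ✓  L=4 even ✓  0≤2≤2 ✓
Π(2lᵢ+1) = 3×3×5 = 45
triangle coeff Δ(1,1,2) = 1/30
Σ_t [0,0]: t=0:+1/1 = 1/1
(3j)²=2/15 [(1 1 2; 0 0 0)], sign=+1
Σ_t [0,0]: t=0:+1/4 = 1/4
(3j)²=1/30 [(1 1 2; 1 -1 0)], sign=+1
⇒ 4πI² = 1/5
I = (+1)√(1/5/(4π)) = 0.12615663

0.126157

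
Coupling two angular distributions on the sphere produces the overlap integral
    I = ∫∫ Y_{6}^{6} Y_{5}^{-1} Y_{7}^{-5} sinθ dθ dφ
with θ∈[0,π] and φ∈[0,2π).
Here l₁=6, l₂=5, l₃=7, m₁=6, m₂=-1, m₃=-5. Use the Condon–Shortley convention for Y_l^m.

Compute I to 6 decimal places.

Rules hold: Σm=0, L=18 even, 1≤7≤11.
N = 13·11·15 = 2145
Δ = 4!·8!·6!/19! = 1/174594420
Racah Σ t=0..4: t=0:+1/4147200 t=1:−1/207360 t=2:+1/82944 t=3:−1/207360 t=4:+1/4147200 = 1/345600
⇒ 3j(6 5 7; 0 0 0)² = 420/46189, sgn -1
Racah Σ t=0..0: t=0:+1/46448640 = 1/46448640
⇒ 3j(6 5 7; 6 -1 -5)² = 2475/117572, sgn +1
4πI² = N·(3j₀)²·(3jₘ)² = 556875/1356277
I = -1·√(0.410591/4π) = -0.18075892

-0.180759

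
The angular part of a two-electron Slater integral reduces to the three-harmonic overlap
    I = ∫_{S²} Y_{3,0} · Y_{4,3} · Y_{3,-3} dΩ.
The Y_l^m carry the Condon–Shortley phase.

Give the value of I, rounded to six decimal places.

0.203551

Rules hold: Σm=0, L=10 even, 1≤3≤7.
N = 7·9·7 = 441
Δ = 4!·2!·4!/11! = 1/34650
Racah Σ t=1..3: t=1:−1/72 t=2:+1/16 t=3:−1/72 = 5/144
⇒ 3j(3 4 3; 0 0 0)² = 2/77, sgn -1
Racah Σ t=3..3: t=3:−1/288 = -1/288
⇒ 3j(3 4 3; 0 3 -3)² = 1/22, sgn -1
4πI² = N·(3j₀)²·(3jₘ)² = 63/121
I = +1·√(0.520661/4π) = 0.20355073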